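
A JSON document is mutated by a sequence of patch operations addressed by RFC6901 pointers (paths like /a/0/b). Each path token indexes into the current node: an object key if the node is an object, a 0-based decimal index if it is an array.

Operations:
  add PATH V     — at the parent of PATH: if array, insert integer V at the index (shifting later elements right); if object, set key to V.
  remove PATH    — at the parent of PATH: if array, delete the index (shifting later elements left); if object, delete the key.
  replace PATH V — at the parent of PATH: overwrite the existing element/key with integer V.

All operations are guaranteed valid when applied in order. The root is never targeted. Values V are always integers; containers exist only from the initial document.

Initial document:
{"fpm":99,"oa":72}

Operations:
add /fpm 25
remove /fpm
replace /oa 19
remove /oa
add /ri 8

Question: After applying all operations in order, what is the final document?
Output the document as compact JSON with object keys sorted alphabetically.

Answer: {"ri":8}

Derivation:
After op 1 (add /fpm 25): {"fpm":25,"oa":72}
After op 2 (remove /fpm): {"oa":72}
After op 3 (replace /oa 19): {"oa":19}
After op 4 (remove /oa): {}
After op 5 (add /ri 8): {"ri":8}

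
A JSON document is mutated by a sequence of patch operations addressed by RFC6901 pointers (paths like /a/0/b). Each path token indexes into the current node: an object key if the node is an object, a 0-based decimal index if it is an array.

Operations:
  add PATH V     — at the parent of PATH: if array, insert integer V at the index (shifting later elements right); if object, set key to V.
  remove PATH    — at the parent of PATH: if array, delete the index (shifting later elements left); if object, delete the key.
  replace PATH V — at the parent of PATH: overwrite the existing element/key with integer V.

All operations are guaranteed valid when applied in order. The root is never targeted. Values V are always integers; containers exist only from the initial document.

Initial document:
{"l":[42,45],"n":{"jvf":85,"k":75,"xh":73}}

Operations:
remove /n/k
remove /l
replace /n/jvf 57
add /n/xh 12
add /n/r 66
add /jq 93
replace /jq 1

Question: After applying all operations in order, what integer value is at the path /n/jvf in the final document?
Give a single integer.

Answer: 57

Derivation:
After op 1 (remove /n/k): {"l":[42,45],"n":{"jvf":85,"xh":73}}
After op 2 (remove /l): {"n":{"jvf":85,"xh":73}}
After op 3 (replace /n/jvf 57): {"n":{"jvf":57,"xh":73}}
After op 4 (add /n/xh 12): {"n":{"jvf":57,"xh":12}}
After op 5 (add /n/r 66): {"n":{"jvf":57,"r":66,"xh":12}}
After op 6 (add /jq 93): {"jq":93,"n":{"jvf":57,"r":66,"xh":12}}
After op 7 (replace /jq 1): {"jq":1,"n":{"jvf":57,"r":66,"xh":12}}
Value at /n/jvf: 57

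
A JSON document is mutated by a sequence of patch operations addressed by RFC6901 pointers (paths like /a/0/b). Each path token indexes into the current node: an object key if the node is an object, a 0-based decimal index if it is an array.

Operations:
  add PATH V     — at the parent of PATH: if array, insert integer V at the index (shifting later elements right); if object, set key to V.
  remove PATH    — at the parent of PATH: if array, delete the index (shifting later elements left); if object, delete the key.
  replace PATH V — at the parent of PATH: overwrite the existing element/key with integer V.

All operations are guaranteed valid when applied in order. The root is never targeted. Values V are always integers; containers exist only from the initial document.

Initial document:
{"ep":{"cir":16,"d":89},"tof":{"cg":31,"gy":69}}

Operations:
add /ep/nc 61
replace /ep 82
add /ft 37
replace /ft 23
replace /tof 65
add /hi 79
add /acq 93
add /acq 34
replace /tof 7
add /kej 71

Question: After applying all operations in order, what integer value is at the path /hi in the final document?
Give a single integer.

Answer: 79

Derivation:
After op 1 (add /ep/nc 61): {"ep":{"cir":16,"d":89,"nc":61},"tof":{"cg":31,"gy":69}}
After op 2 (replace /ep 82): {"ep":82,"tof":{"cg":31,"gy":69}}
After op 3 (add /ft 37): {"ep":82,"ft":37,"tof":{"cg":31,"gy":69}}
After op 4 (replace /ft 23): {"ep":82,"ft":23,"tof":{"cg":31,"gy":69}}
After op 5 (replace /tof 65): {"ep":82,"ft":23,"tof":65}
After op 6 (add /hi 79): {"ep":82,"ft":23,"hi":79,"tof":65}
After op 7 (add /acq 93): {"acq":93,"ep":82,"ft":23,"hi":79,"tof":65}
After op 8 (add /acq 34): {"acq":34,"ep":82,"ft":23,"hi":79,"tof":65}
After op 9 (replace /tof 7): {"acq":34,"ep":82,"ft":23,"hi":79,"tof":7}
After op 10 (add /kej 71): {"acq":34,"ep":82,"ft":23,"hi":79,"kej":71,"tof":7}
Value at /hi: 79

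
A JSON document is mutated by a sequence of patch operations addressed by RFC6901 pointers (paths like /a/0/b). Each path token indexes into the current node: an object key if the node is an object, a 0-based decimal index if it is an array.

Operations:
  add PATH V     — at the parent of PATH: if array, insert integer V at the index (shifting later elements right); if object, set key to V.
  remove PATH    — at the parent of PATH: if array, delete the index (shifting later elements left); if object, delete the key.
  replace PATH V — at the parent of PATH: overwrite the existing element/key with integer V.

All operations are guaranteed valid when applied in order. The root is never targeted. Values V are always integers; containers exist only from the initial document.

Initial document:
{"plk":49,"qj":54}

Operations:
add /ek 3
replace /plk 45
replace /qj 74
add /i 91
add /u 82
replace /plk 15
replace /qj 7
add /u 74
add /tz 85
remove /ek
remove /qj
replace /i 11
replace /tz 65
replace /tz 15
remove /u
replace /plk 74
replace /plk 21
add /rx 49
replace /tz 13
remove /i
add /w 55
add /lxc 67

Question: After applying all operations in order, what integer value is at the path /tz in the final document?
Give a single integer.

Answer: 13

Derivation:
After op 1 (add /ek 3): {"ek":3,"plk":49,"qj":54}
After op 2 (replace /plk 45): {"ek":3,"plk":45,"qj":54}
After op 3 (replace /qj 74): {"ek":3,"plk":45,"qj":74}
After op 4 (add /i 91): {"ek":3,"i":91,"plk":45,"qj":74}
After op 5 (add /u 82): {"ek":3,"i":91,"plk":45,"qj":74,"u":82}
After op 6 (replace /plk 15): {"ek":3,"i":91,"plk":15,"qj":74,"u":82}
After op 7 (replace /qj 7): {"ek":3,"i":91,"plk":15,"qj":7,"u":82}
After op 8 (add /u 74): {"ek":3,"i":91,"plk":15,"qj":7,"u":74}
After op 9 (add /tz 85): {"ek":3,"i":91,"plk":15,"qj":7,"tz":85,"u":74}
After op 10 (remove /ek): {"i":91,"plk":15,"qj":7,"tz":85,"u":74}
After op 11 (remove /qj): {"i":91,"plk":15,"tz":85,"u":74}
After op 12 (replace /i 11): {"i":11,"plk":15,"tz":85,"u":74}
After op 13 (replace /tz 65): {"i":11,"plk":15,"tz":65,"u":74}
After op 14 (replace /tz 15): {"i":11,"plk":15,"tz":15,"u":74}
After op 15 (remove /u): {"i":11,"plk":15,"tz":15}
After op 16 (replace /plk 74): {"i":11,"plk":74,"tz":15}
After op 17 (replace /plk 21): {"i":11,"plk":21,"tz":15}
After op 18 (add /rx 49): {"i":11,"plk":21,"rx":49,"tz":15}
After op 19 (replace /tz 13): {"i":11,"plk":21,"rx":49,"tz":13}
After op 20 (remove /i): {"plk":21,"rx":49,"tz":13}
After op 21 (add /w 55): {"plk":21,"rx":49,"tz":13,"w":55}
After op 22 (add /lxc 67): {"lxc":67,"plk":21,"rx":49,"tz":13,"w":55}
Value at /tz: 13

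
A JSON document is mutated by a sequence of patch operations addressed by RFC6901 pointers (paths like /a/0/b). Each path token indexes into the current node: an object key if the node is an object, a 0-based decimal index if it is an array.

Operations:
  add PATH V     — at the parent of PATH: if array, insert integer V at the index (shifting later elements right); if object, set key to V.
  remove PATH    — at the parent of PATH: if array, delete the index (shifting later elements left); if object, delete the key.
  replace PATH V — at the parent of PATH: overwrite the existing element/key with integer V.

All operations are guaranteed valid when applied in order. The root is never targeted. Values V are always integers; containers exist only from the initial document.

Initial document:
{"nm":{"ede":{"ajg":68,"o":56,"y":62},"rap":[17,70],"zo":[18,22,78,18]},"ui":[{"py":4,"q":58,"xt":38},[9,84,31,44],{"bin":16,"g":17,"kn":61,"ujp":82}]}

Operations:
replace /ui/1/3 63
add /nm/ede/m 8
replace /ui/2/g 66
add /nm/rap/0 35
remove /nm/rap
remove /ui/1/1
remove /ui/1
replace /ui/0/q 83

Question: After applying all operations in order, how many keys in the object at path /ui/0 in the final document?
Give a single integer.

Answer: 3

Derivation:
After op 1 (replace /ui/1/3 63): {"nm":{"ede":{"ajg":68,"o":56,"y":62},"rap":[17,70],"zo":[18,22,78,18]},"ui":[{"py":4,"q":58,"xt":38},[9,84,31,63],{"bin":16,"g":17,"kn":61,"ujp":82}]}
After op 2 (add /nm/ede/m 8): {"nm":{"ede":{"ajg":68,"m":8,"o":56,"y":62},"rap":[17,70],"zo":[18,22,78,18]},"ui":[{"py":4,"q":58,"xt":38},[9,84,31,63],{"bin":16,"g":17,"kn":61,"ujp":82}]}
After op 3 (replace /ui/2/g 66): {"nm":{"ede":{"ajg":68,"m":8,"o":56,"y":62},"rap":[17,70],"zo":[18,22,78,18]},"ui":[{"py":4,"q":58,"xt":38},[9,84,31,63],{"bin":16,"g":66,"kn":61,"ujp":82}]}
After op 4 (add /nm/rap/0 35): {"nm":{"ede":{"ajg":68,"m":8,"o":56,"y":62},"rap":[35,17,70],"zo":[18,22,78,18]},"ui":[{"py":4,"q":58,"xt":38},[9,84,31,63],{"bin":16,"g":66,"kn":61,"ujp":82}]}
After op 5 (remove /nm/rap): {"nm":{"ede":{"ajg":68,"m":8,"o":56,"y":62},"zo":[18,22,78,18]},"ui":[{"py":4,"q":58,"xt":38},[9,84,31,63],{"bin":16,"g":66,"kn":61,"ujp":82}]}
After op 6 (remove /ui/1/1): {"nm":{"ede":{"ajg":68,"m":8,"o":56,"y":62},"zo":[18,22,78,18]},"ui":[{"py":4,"q":58,"xt":38},[9,31,63],{"bin":16,"g":66,"kn":61,"ujp":82}]}
After op 7 (remove /ui/1): {"nm":{"ede":{"ajg":68,"m":8,"o":56,"y":62},"zo":[18,22,78,18]},"ui":[{"py":4,"q":58,"xt":38},{"bin":16,"g":66,"kn":61,"ujp":82}]}
After op 8 (replace /ui/0/q 83): {"nm":{"ede":{"ajg":68,"m":8,"o":56,"y":62},"zo":[18,22,78,18]},"ui":[{"py":4,"q":83,"xt":38},{"bin":16,"g":66,"kn":61,"ujp":82}]}
Size at path /ui/0: 3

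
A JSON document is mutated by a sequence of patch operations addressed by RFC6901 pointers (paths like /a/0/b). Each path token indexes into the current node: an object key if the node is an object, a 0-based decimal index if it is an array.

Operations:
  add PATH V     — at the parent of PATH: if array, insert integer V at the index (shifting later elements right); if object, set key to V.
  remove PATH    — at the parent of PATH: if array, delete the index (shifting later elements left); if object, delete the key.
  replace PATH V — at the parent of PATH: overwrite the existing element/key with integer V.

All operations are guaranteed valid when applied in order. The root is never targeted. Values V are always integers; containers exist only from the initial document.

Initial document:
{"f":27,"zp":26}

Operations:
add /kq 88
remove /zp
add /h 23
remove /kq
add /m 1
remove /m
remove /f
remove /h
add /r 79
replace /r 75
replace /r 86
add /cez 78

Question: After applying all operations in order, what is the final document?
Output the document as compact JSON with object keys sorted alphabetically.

Answer: {"cez":78,"r":86}

Derivation:
After op 1 (add /kq 88): {"f":27,"kq":88,"zp":26}
After op 2 (remove /zp): {"f":27,"kq":88}
After op 3 (add /h 23): {"f":27,"h":23,"kq":88}
After op 4 (remove /kq): {"f":27,"h":23}
After op 5 (add /m 1): {"f":27,"h":23,"m":1}
After op 6 (remove /m): {"f":27,"h":23}
After op 7 (remove /f): {"h":23}
After op 8 (remove /h): {}
After op 9 (add /r 79): {"r":79}
After op 10 (replace /r 75): {"r":75}
After op 11 (replace /r 86): {"r":86}
After op 12 (add /cez 78): {"cez":78,"r":86}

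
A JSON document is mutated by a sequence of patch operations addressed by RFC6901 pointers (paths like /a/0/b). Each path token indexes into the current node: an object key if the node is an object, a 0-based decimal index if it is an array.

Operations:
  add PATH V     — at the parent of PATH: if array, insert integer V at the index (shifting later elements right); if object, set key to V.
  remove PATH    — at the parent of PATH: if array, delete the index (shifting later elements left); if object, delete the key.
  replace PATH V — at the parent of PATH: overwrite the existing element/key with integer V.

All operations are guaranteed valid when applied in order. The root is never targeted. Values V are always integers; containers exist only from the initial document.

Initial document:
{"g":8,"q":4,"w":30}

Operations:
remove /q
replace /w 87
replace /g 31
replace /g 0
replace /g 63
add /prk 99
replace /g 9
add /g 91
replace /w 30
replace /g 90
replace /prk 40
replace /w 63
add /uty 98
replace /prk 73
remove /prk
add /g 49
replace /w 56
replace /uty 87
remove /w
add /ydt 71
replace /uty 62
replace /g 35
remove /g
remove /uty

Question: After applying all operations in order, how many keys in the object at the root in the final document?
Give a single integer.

After op 1 (remove /q): {"g":8,"w":30}
After op 2 (replace /w 87): {"g":8,"w":87}
After op 3 (replace /g 31): {"g":31,"w":87}
After op 4 (replace /g 0): {"g":0,"w":87}
After op 5 (replace /g 63): {"g":63,"w":87}
After op 6 (add /prk 99): {"g":63,"prk":99,"w":87}
After op 7 (replace /g 9): {"g":9,"prk":99,"w":87}
After op 8 (add /g 91): {"g":91,"prk":99,"w":87}
After op 9 (replace /w 30): {"g":91,"prk":99,"w":30}
After op 10 (replace /g 90): {"g":90,"prk":99,"w":30}
After op 11 (replace /prk 40): {"g":90,"prk":40,"w":30}
After op 12 (replace /w 63): {"g":90,"prk":40,"w":63}
After op 13 (add /uty 98): {"g":90,"prk":40,"uty":98,"w":63}
After op 14 (replace /prk 73): {"g":90,"prk":73,"uty":98,"w":63}
After op 15 (remove /prk): {"g":90,"uty":98,"w":63}
After op 16 (add /g 49): {"g":49,"uty":98,"w":63}
After op 17 (replace /w 56): {"g":49,"uty":98,"w":56}
After op 18 (replace /uty 87): {"g":49,"uty":87,"w":56}
After op 19 (remove /w): {"g":49,"uty":87}
After op 20 (add /ydt 71): {"g":49,"uty":87,"ydt":71}
After op 21 (replace /uty 62): {"g":49,"uty":62,"ydt":71}
After op 22 (replace /g 35): {"g":35,"uty":62,"ydt":71}
After op 23 (remove /g): {"uty":62,"ydt":71}
After op 24 (remove /uty): {"ydt":71}
Size at the root: 1

Answer: 1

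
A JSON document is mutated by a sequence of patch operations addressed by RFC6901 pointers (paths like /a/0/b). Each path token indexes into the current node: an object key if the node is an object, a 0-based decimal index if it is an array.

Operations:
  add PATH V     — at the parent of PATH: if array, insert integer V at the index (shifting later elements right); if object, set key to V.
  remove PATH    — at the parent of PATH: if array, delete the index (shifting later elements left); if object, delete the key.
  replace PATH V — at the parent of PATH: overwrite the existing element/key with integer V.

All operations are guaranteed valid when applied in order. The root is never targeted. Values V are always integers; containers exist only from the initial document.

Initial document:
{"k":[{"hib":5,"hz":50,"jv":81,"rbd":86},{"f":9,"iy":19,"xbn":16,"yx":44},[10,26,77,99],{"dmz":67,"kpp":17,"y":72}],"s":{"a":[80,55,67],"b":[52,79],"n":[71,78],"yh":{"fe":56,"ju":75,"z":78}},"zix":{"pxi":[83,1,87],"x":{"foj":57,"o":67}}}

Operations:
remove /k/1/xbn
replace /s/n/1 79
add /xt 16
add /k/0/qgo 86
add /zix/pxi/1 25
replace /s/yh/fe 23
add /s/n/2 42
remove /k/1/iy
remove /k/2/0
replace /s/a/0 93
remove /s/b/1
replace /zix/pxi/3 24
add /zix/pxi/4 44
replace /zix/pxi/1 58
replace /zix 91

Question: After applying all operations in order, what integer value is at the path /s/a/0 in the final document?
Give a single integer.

Answer: 93

Derivation:
After op 1 (remove /k/1/xbn): {"k":[{"hib":5,"hz":50,"jv":81,"rbd":86},{"f":9,"iy":19,"yx":44},[10,26,77,99],{"dmz":67,"kpp":17,"y":72}],"s":{"a":[80,55,67],"b":[52,79],"n":[71,78],"yh":{"fe":56,"ju":75,"z":78}},"zix":{"pxi":[83,1,87],"x":{"foj":57,"o":67}}}
After op 2 (replace /s/n/1 79): {"k":[{"hib":5,"hz":50,"jv":81,"rbd":86},{"f":9,"iy":19,"yx":44},[10,26,77,99],{"dmz":67,"kpp":17,"y":72}],"s":{"a":[80,55,67],"b":[52,79],"n":[71,79],"yh":{"fe":56,"ju":75,"z":78}},"zix":{"pxi":[83,1,87],"x":{"foj":57,"o":67}}}
After op 3 (add /xt 16): {"k":[{"hib":5,"hz":50,"jv":81,"rbd":86},{"f":9,"iy":19,"yx":44},[10,26,77,99],{"dmz":67,"kpp":17,"y":72}],"s":{"a":[80,55,67],"b":[52,79],"n":[71,79],"yh":{"fe":56,"ju":75,"z":78}},"xt":16,"zix":{"pxi":[83,1,87],"x":{"foj":57,"o":67}}}
After op 4 (add /k/0/qgo 86): {"k":[{"hib":5,"hz":50,"jv":81,"qgo":86,"rbd":86},{"f":9,"iy":19,"yx":44},[10,26,77,99],{"dmz":67,"kpp":17,"y":72}],"s":{"a":[80,55,67],"b":[52,79],"n":[71,79],"yh":{"fe":56,"ju":75,"z":78}},"xt":16,"zix":{"pxi":[83,1,87],"x":{"foj":57,"o":67}}}
After op 5 (add /zix/pxi/1 25): {"k":[{"hib":5,"hz":50,"jv":81,"qgo":86,"rbd":86},{"f":9,"iy":19,"yx":44},[10,26,77,99],{"dmz":67,"kpp":17,"y":72}],"s":{"a":[80,55,67],"b":[52,79],"n":[71,79],"yh":{"fe":56,"ju":75,"z":78}},"xt":16,"zix":{"pxi":[83,25,1,87],"x":{"foj":57,"o":67}}}
After op 6 (replace /s/yh/fe 23): {"k":[{"hib":5,"hz":50,"jv":81,"qgo":86,"rbd":86},{"f":9,"iy":19,"yx":44},[10,26,77,99],{"dmz":67,"kpp":17,"y":72}],"s":{"a":[80,55,67],"b":[52,79],"n":[71,79],"yh":{"fe":23,"ju":75,"z":78}},"xt":16,"zix":{"pxi":[83,25,1,87],"x":{"foj":57,"o":67}}}
After op 7 (add /s/n/2 42): {"k":[{"hib":5,"hz":50,"jv":81,"qgo":86,"rbd":86},{"f":9,"iy":19,"yx":44},[10,26,77,99],{"dmz":67,"kpp":17,"y":72}],"s":{"a":[80,55,67],"b":[52,79],"n":[71,79,42],"yh":{"fe":23,"ju":75,"z":78}},"xt":16,"zix":{"pxi":[83,25,1,87],"x":{"foj":57,"o":67}}}
After op 8 (remove /k/1/iy): {"k":[{"hib":5,"hz":50,"jv":81,"qgo":86,"rbd":86},{"f":9,"yx":44},[10,26,77,99],{"dmz":67,"kpp":17,"y":72}],"s":{"a":[80,55,67],"b":[52,79],"n":[71,79,42],"yh":{"fe":23,"ju":75,"z":78}},"xt":16,"zix":{"pxi":[83,25,1,87],"x":{"foj":57,"o":67}}}
After op 9 (remove /k/2/0): {"k":[{"hib":5,"hz":50,"jv":81,"qgo":86,"rbd":86},{"f":9,"yx":44},[26,77,99],{"dmz":67,"kpp":17,"y":72}],"s":{"a":[80,55,67],"b":[52,79],"n":[71,79,42],"yh":{"fe":23,"ju":75,"z":78}},"xt":16,"zix":{"pxi":[83,25,1,87],"x":{"foj":57,"o":67}}}
After op 10 (replace /s/a/0 93): {"k":[{"hib":5,"hz":50,"jv":81,"qgo":86,"rbd":86},{"f":9,"yx":44},[26,77,99],{"dmz":67,"kpp":17,"y":72}],"s":{"a":[93,55,67],"b":[52,79],"n":[71,79,42],"yh":{"fe":23,"ju":75,"z":78}},"xt":16,"zix":{"pxi":[83,25,1,87],"x":{"foj":57,"o":67}}}
After op 11 (remove /s/b/1): {"k":[{"hib":5,"hz":50,"jv":81,"qgo":86,"rbd":86},{"f":9,"yx":44},[26,77,99],{"dmz":67,"kpp":17,"y":72}],"s":{"a":[93,55,67],"b":[52],"n":[71,79,42],"yh":{"fe":23,"ju":75,"z":78}},"xt":16,"zix":{"pxi":[83,25,1,87],"x":{"foj":57,"o":67}}}
After op 12 (replace /zix/pxi/3 24): {"k":[{"hib":5,"hz":50,"jv":81,"qgo":86,"rbd":86},{"f":9,"yx":44},[26,77,99],{"dmz":67,"kpp":17,"y":72}],"s":{"a":[93,55,67],"b":[52],"n":[71,79,42],"yh":{"fe":23,"ju":75,"z":78}},"xt":16,"zix":{"pxi":[83,25,1,24],"x":{"foj":57,"o":67}}}
After op 13 (add /zix/pxi/4 44): {"k":[{"hib":5,"hz":50,"jv":81,"qgo":86,"rbd":86},{"f":9,"yx":44},[26,77,99],{"dmz":67,"kpp":17,"y":72}],"s":{"a":[93,55,67],"b":[52],"n":[71,79,42],"yh":{"fe":23,"ju":75,"z":78}},"xt":16,"zix":{"pxi":[83,25,1,24,44],"x":{"foj":57,"o":67}}}
After op 14 (replace /zix/pxi/1 58): {"k":[{"hib":5,"hz":50,"jv":81,"qgo":86,"rbd":86},{"f":9,"yx":44},[26,77,99],{"dmz":67,"kpp":17,"y":72}],"s":{"a":[93,55,67],"b":[52],"n":[71,79,42],"yh":{"fe":23,"ju":75,"z":78}},"xt":16,"zix":{"pxi":[83,58,1,24,44],"x":{"foj":57,"o":67}}}
After op 15 (replace /zix 91): {"k":[{"hib":5,"hz":50,"jv":81,"qgo":86,"rbd":86},{"f":9,"yx":44},[26,77,99],{"dmz":67,"kpp":17,"y":72}],"s":{"a":[93,55,67],"b":[52],"n":[71,79,42],"yh":{"fe":23,"ju":75,"z":78}},"xt":16,"zix":91}
Value at /s/a/0: 93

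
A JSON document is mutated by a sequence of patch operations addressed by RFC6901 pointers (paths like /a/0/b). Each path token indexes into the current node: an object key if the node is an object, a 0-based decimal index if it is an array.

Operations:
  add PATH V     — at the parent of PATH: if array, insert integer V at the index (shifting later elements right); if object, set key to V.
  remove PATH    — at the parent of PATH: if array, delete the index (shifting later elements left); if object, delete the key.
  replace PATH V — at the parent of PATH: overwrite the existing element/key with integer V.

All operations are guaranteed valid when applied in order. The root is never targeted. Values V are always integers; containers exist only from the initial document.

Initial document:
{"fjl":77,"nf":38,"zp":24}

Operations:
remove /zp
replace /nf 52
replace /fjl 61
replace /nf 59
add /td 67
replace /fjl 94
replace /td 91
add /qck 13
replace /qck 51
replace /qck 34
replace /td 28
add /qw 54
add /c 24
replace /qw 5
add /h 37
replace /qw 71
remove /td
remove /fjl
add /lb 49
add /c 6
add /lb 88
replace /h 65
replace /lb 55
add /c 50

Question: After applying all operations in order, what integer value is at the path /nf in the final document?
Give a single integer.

Answer: 59

Derivation:
After op 1 (remove /zp): {"fjl":77,"nf":38}
After op 2 (replace /nf 52): {"fjl":77,"nf":52}
After op 3 (replace /fjl 61): {"fjl":61,"nf":52}
After op 4 (replace /nf 59): {"fjl":61,"nf":59}
After op 5 (add /td 67): {"fjl":61,"nf":59,"td":67}
After op 6 (replace /fjl 94): {"fjl":94,"nf":59,"td":67}
After op 7 (replace /td 91): {"fjl":94,"nf":59,"td":91}
After op 8 (add /qck 13): {"fjl":94,"nf":59,"qck":13,"td":91}
After op 9 (replace /qck 51): {"fjl":94,"nf":59,"qck":51,"td":91}
After op 10 (replace /qck 34): {"fjl":94,"nf":59,"qck":34,"td":91}
After op 11 (replace /td 28): {"fjl":94,"nf":59,"qck":34,"td":28}
After op 12 (add /qw 54): {"fjl":94,"nf":59,"qck":34,"qw":54,"td":28}
After op 13 (add /c 24): {"c":24,"fjl":94,"nf":59,"qck":34,"qw":54,"td":28}
After op 14 (replace /qw 5): {"c":24,"fjl":94,"nf":59,"qck":34,"qw":5,"td":28}
After op 15 (add /h 37): {"c":24,"fjl":94,"h":37,"nf":59,"qck":34,"qw":5,"td":28}
After op 16 (replace /qw 71): {"c":24,"fjl":94,"h":37,"nf":59,"qck":34,"qw":71,"td":28}
After op 17 (remove /td): {"c":24,"fjl":94,"h":37,"nf":59,"qck":34,"qw":71}
After op 18 (remove /fjl): {"c":24,"h":37,"nf":59,"qck":34,"qw":71}
After op 19 (add /lb 49): {"c":24,"h":37,"lb":49,"nf":59,"qck":34,"qw":71}
After op 20 (add /c 6): {"c":6,"h":37,"lb":49,"nf":59,"qck":34,"qw":71}
After op 21 (add /lb 88): {"c":6,"h":37,"lb":88,"nf":59,"qck":34,"qw":71}
After op 22 (replace /h 65): {"c":6,"h":65,"lb":88,"nf":59,"qck":34,"qw":71}
After op 23 (replace /lb 55): {"c":6,"h":65,"lb":55,"nf":59,"qck":34,"qw":71}
After op 24 (add /c 50): {"c":50,"h":65,"lb":55,"nf":59,"qck":34,"qw":71}
Value at /nf: 59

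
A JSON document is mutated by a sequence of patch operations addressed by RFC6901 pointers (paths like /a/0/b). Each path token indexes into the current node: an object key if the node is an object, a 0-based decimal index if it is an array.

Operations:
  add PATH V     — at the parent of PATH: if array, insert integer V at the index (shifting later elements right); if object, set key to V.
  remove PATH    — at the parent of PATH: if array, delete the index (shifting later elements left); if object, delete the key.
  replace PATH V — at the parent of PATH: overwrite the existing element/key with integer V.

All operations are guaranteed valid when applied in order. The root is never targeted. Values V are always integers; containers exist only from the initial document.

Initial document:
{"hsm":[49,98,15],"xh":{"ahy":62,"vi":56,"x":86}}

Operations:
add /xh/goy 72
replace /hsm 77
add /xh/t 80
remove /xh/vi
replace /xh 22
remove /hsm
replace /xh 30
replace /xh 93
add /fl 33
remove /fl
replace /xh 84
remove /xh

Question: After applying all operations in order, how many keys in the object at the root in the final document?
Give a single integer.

Answer: 0

Derivation:
After op 1 (add /xh/goy 72): {"hsm":[49,98,15],"xh":{"ahy":62,"goy":72,"vi":56,"x":86}}
After op 2 (replace /hsm 77): {"hsm":77,"xh":{"ahy":62,"goy":72,"vi":56,"x":86}}
After op 3 (add /xh/t 80): {"hsm":77,"xh":{"ahy":62,"goy":72,"t":80,"vi":56,"x":86}}
After op 4 (remove /xh/vi): {"hsm":77,"xh":{"ahy":62,"goy":72,"t":80,"x":86}}
After op 5 (replace /xh 22): {"hsm":77,"xh":22}
After op 6 (remove /hsm): {"xh":22}
After op 7 (replace /xh 30): {"xh":30}
After op 8 (replace /xh 93): {"xh":93}
After op 9 (add /fl 33): {"fl":33,"xh":93}
After op 10 (remove /fl): {"xh":93}
After op 11 (replace /xh 84): {"xh":84}
After op 12 (remove /xh): {}
Size at the root: 0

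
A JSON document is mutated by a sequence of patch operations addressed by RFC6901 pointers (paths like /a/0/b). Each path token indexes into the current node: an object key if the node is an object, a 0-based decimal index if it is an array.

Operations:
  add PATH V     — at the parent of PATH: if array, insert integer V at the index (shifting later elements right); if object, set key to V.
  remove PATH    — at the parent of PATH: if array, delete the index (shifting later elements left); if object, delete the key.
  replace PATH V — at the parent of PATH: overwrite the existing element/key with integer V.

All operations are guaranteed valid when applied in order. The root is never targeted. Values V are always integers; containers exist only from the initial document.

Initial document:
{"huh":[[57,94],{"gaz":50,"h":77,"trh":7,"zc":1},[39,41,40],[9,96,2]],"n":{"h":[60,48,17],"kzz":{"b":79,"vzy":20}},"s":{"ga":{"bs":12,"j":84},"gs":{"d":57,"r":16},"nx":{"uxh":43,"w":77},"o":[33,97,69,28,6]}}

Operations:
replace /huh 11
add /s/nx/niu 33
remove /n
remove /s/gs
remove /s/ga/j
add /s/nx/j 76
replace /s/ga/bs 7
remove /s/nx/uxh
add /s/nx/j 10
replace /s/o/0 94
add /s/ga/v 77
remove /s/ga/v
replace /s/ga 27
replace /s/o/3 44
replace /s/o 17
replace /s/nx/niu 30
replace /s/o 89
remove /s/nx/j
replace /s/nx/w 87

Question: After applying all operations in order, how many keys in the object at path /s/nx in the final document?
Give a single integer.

Answer: 2

Derivation:
After op 1 (replace /huh 11): {"huh":11,"n":{"h":[60,48,17],"kzz":{"b":79,"vzy":20}},"s":{"ga":{"bs":12,"j":84},"gs":{"d":57,"r":16},"nx":{"uxh":43,"w":77},"o":[33,97,69,28,6]}}
After op 2 (add /s/nx/niu 33): {"huh":11,"n":{"h":[60,48,17],"kzz":{"b":79,"vzy":20}},"s":{"ga":{"bs":12,"j":84},"gs":{"d":57,"r":16},"nx":{"niu":33,"uxh":43,"w":77},"o":[33,97,69,28,6]}}
After op 3 (remove /n): {"huh":11,"s":{"ga":{"bs":12,"j":84},"gs":{"d":57,"r":16},"nx":{"niu":33,"uxh":43,"w":77},"o":[33,97,69,28,6]}}
After op 4 (remove /s/gs): {"huh":11,"s":{"ga":{"bs":12,"j":84},"nx":{"niu":33,"uxh":43,"w":77},"o":[33,97,69,28,6]}}
After op 5 (remove /s/ga/j): {"huh":11,"s":{"ga":{"bs":12},"nx":{"niu":33,"uxh":43,"w":77},"o":[33,97,69,28,6]}}
After op 6 (add /s/nx/j 76): {"huh":11,"s":{"ga":{"bs":12},"nx":{"j":76,"niu":33,"uxh":43,"w":77},"o":[33,97,69,28,6]}}
After op 7 (replace /s/ga/bs 7): {"huh":11,"s":{"ga":{"bs":7},"nx":{"j":76,"niu":33,"uxh":43,"w":77},"o":[33,97,69,28,6]}}
After op 8 (remove /s/nx/uxh): {"huh":11,"s":{"ga":{"bs":7},"nx":{"j":76,"niu":33,"w":77},"o":[33,97,69,28,6]}}
After op 9 (add /s/nx/j 10): {"huh":11,"s":{"ga":{"bs":7},"nx":{"j":10,"niu":33,"w":77},"o":[33,97,69,28,6]}}
After op 10 (replace /s/o/0 94): {"huh":11,"s":{"ga":{"bs":7},"nx":{"j":10,"niu":33,"w":77},"o":[94,97,69,28,6]}}
After op 11 (add /s/ga/v 77): {"huh":11,"s":{"ga":{"bs":7,"v":77},"nx":{"j":10,"niu":33,"w":77},"o":[94,97,69,28,6]}}
After op 12 (remove /s/ga/v): {"huh":11,"s":{"ga":{"bs":7},"nx":{"j":10,"niu":33,"w":77},"o":[94,97,69,28,6]}}
After op 13 (replace /s/ga 27): {"huh":11,"s":{"ga":27,"nx":{"j":10,"niu":33,"w":77},"o":[94,97,69,28,6]}}
After op 14 (replace /s/o/3 44): {"huh":11,"s":{"ga":27,"nx":{"j":10,"niu":33,"w":77},"o":[94,97,69,44,6]}}
After op 15 (replace /s/o 17): {"huh":11,"s":{"ga":27,"nx":{"j":10,"niu":33,"w":77},"o":17}}
After op 16 (replace /s/nx/niu 30): {"huh":11,"s":{"ga":27,"nx":{"j":10,"niu":30,"w":77},"o":17}}
After op 17 (replace /s/o 89): {"huh":11,"s":{"ga":27,"nx":{"j":10,"niu":30,"w":77},"o":89}}
After op 18 (remove /s/nx/j): {"huh":11,"s":{"ga":27,"nx":{"niu":30,"w":77},"o":89}}
After op 19 (replace /s/nx/w 87): {"huh":11,"s":{"ga":27,"nx":{"niu":30,"w":87},"o":89}}
Size at path /s/nx: 2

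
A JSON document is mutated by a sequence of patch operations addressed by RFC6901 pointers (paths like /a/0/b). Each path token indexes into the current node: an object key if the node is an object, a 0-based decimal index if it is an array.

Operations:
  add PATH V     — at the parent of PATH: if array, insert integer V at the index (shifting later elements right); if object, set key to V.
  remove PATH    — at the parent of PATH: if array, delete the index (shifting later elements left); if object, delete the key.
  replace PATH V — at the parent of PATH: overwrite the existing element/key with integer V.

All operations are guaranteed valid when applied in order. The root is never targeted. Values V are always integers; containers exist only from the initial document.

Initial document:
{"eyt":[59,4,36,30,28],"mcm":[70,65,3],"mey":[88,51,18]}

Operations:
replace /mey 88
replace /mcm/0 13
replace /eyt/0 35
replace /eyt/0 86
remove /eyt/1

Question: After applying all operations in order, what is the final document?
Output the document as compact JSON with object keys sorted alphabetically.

After op 1 (replace /mey 88): {"eyt":[59,4,36,30,28],"mcm":[70,65,3],"mey":88}
After op 2 (replace /mcm/0 13): {"eyt":[59,4,36,30,28],"mcm":[13,65,3],"mey":88}
After op 3 (replace /eyt/0 35): {"eyt":[35,4,36,30,28],"mcm":[13,65,3],"mey":88}
After op 4 (replace /eyt/0 86): {"eyt":[86,4,36,30,28],"mcm":[13,65,3],"mey":88}
After op 5 (remove /eyt/1): {"eyt":[86,36,30,28],"mcm":[13,65,3],"mey":88}

Answer: {"eyt":[86,36,30,28],"mcm":[13,65,3],"mey":88}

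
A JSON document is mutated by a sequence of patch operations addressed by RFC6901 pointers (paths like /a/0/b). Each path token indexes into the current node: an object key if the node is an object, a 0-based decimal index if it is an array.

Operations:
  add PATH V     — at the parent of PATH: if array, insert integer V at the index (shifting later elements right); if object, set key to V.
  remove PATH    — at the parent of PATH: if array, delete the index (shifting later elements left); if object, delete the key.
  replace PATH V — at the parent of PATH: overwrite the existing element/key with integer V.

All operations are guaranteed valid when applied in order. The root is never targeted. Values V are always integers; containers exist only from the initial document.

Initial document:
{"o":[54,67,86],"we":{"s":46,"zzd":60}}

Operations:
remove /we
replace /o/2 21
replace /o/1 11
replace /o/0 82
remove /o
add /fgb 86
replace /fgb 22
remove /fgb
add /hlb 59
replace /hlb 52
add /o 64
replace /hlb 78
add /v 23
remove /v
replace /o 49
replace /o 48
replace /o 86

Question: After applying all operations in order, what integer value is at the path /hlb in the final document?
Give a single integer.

After op 1 (remove /we): {"o":[54,67,86]}
After op 2 (replace /o/2 21): {"o":[54,67,21]}
After op 3 (replace /o/1 11): {"o":[54,11,21]}
After op 4 (replace /o/0 82): {"o":[82,11,21]}
After op 5 (remove /o): {}
After op 6 (add /fgb 86): {"fgb":86}
After op 7 (replace /fgb 22): {"fgb":22}
After op 8 (remove /fgb): {}
After op 9 (add /hlb 59): {"hlb":59}
After op 10 (replace /hlb 52): {"hlb":52}
After op 11 (add /o 64): {"hlb":52,"o":64}
After op 12 (replace /hlb 78): {"hlb":78,"o":64}
After op 13 (add /v 23): {"hlb":78,"o":64,"v":23}
After op 14 (remove /v): {"hlb":78,"o":64}
After op 15 (replace /o 49): {"hlb":78,"o":49}
After op 16 (replace /o 48): {"hlb":78,"o":48}
After op 17 (replace /o 86): {"hlb":78,"o":86}
Value at /hlb: 78

Answer: 78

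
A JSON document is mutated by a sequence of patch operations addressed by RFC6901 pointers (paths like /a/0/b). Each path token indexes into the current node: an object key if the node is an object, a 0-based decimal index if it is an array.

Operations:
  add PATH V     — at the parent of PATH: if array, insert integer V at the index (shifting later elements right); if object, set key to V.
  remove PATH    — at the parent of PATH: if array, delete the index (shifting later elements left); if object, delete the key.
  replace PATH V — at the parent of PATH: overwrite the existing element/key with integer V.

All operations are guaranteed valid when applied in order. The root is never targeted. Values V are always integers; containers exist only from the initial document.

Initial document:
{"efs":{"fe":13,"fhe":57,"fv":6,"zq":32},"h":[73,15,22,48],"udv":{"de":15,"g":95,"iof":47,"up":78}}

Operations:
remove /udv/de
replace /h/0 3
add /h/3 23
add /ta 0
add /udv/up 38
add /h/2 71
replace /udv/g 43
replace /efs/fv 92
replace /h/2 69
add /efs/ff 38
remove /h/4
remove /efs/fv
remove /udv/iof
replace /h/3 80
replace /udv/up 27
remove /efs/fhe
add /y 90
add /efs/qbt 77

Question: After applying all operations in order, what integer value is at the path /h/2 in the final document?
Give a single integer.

After op 1 (remove /udv/de): {"efs":{"fe":13,"fhe":57,"fv":6,"zq":32},"h":[73,15,22,48],"udv":{"g":95,"iof":47,"up":78}}
After op 2 (replace /h/0 3): {"efs":{"fe":13,"fhe":57,"fv":6,"zq":32},"h":[3,15,22,48],"udv":{"g":95,"iof":47,"up":78}}
After op 3 (add /h/3 23): {"efs":{"fe":13,"fhe":57,"fv":6,"zq":32},"h":[3,15,22,23,48],"udv":{"g":95,"iof":47,"up":78}}
After op 4 (add /ta 0): {"efs":{"fe":13,"fhe":57,"fv":6,"zq":32},"h":[3,15,22,23,48],"ta":0,"udv":{"g":95,"iof":47,"up":78}}
After op 5 (add /udv/up 38): {"efs":{"fe":13,"fhe":57,"fv":6,"zq":32},"h":[3,15,22,23,48],"ta":0,"udv":{"g":95,"iof":47,"up":38}}
After op 6 (add /h/2 71): {"efs":{"fe":13,"fhe":57,"fv":6,"zq":32},"h":[3,15,71,22,23,48],"ta":0,"udv":{"g":95,"iof":47,"up":38}}
After op 7 (replace /udv/g 43): {"efs":{"fe":13,"fhe":57,"fv":6,"zq":32},"h":[3,15,71,22,23,48],"ta":0,"udv":{"g":43,"iof":47,"up":38}}
After op 8 (replace /efs/fv 92): {"efs":{"fe":13,"fhe":57,"fv":92,"zq":32},"h":[3,15,71,22,23,48],"ta":0,"udv":{"g":43,"iof":47,"up":38}}
After op 9 (replace /h/2 69): {"efs":{"fe":13,"fhe":57,"fv":92,"zq":32},"h":[3,15,69,22,23,48],"ta":0,"udv":{"g":43,"iof":47,"up":38}}
After op 10 (add /efs/ff 38): {"efs":{"fe":13,"ff":38,"fhe":57,"fv":92,"zq":32},"h":[3,15,69,22,23,48],"ta":0,"udv":{"g":43,"iof":47,"up":38}}
After op 11 (remove /h/4): {"efs":{"fe":13,"ff":38,"fhe":57,"fv":92,"zq":32},"h":[3,15,69,22,48],"ta":0,"udv":{"g":43,"iof":47,"up":38}}
After op 12 (remove /efs/fv): {"efs":{"fe":13,"ff":38,"fhe":57,"zq":32},"h":[3,15,69,22,48],"ta":0,"udv":{"g":43,"iof":47,"up":38}}
After op 13 (remove /udv/iof): {"efs":{"fe":13,"ff":38,"fhe":57,"zq":32},"h":[3,15,69,22,48],"ta":0,"udv":{"g":43,"up":38}}
After op 14 (replace /h/3 80): {"efs":{"fe":13,"ff":38,"fhe":57,"zq":32},"h":[3,15,69,80,48],"ta":0,"udv":{"g":43,"up":38}}
After op 15 (replace /udv/up 27): {"efs":{"fe":13,"ff":38,"fhe":57,"zq":32},"h":[3,15,69,80,48],"ta":0,"udv":{"g":43,"up":27}}
After op 16 (remove /efs/fhe): {"efs":{"fe":13,"ff":38,"zq":32},"h":[3,15,69,80,48],"ta":0,"udv":{"g":43,"up":27}}
After op 17 (add /y 90): {"efs":{"fe":13,"ff":38,"zq":32},"h":[3,15,69,80,48],"ta":0,"udv":{"g":43,"up":27},"y":90}
After op 18 (add /efs/qbt 77): {"efs":{"fe":13,"ff":38,"qbt":77,"zq":32},"h":[3,15,69,80,48],"ta":0,"udv":{"g":43,"up":27},"y":90}
Value at /h/2: 69

Answer: 69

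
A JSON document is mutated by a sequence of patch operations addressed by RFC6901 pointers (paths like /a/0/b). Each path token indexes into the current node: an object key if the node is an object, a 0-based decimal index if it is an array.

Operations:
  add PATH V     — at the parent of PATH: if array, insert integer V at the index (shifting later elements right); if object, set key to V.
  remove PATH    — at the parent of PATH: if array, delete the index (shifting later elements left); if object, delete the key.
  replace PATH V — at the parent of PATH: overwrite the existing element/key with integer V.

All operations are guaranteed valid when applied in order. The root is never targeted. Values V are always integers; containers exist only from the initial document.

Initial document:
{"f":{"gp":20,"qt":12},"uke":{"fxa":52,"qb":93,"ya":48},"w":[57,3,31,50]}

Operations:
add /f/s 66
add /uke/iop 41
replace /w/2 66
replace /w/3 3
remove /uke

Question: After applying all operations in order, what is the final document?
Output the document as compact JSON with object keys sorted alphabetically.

After op 1 (add /f/s 66): {"f":{"gp":20,"qt":12,"s":66},"uke":{"fxa":52,"qb":93,"ya":48},"w":[57,3,31,50]}
After op 2 (add /uke/iop 41): {"f":{"gp":20,"qt":12,"s":66},"uke":{"fxa":52,"iop":41,"qb":93,"ya":48},"w":[57,3,31,50]}
After op 3 (replace /w/2 66): {"f":{"gp":20,"qt":12,"s":66},"uke":{"fxa":52,"iop":41,"qb":93,"ya":48},"w":[57,3,66,50]}
After op 4 (replace /w/3 3): {"f":{"gp":20,"qt":12,"s":66},"uke":{"fxa":52,"iop":41,"qb":93,"ya":48},"w":[57,3,66,3]}
After op 5 (remove /uke): {"f":{"gp":20,"qt":12,"s":66},"w":[57,3,66,3]}

Answer: {"f":{"gp":20,"qt":12,"s":66},"w":[57,3,66,3]}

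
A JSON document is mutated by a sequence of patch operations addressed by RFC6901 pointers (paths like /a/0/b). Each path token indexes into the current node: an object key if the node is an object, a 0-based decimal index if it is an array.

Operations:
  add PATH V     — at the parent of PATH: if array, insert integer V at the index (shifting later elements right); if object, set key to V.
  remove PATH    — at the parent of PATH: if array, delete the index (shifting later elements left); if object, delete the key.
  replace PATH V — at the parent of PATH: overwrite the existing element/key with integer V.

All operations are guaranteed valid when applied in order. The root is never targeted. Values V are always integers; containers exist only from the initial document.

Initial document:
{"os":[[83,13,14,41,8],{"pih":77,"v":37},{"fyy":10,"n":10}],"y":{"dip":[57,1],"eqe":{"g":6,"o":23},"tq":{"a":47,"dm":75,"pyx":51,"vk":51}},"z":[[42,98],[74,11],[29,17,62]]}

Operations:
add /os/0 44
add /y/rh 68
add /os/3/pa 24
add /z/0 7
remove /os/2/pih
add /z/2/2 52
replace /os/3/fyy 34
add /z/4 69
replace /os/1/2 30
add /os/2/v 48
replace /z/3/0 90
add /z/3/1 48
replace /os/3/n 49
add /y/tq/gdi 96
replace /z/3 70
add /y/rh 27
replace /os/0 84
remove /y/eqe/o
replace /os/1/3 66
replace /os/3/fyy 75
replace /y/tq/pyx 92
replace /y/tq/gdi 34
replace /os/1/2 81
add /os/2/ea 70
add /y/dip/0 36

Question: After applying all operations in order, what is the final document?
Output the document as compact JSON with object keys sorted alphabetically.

Answer: {"os":[84,[83,13,81,66,8],{"ea":70,"v":48},{"fyy":75,"n":49,"pa":24}],"y":{"dip":[36,57,1],"eqe":{"g":6},"rh":27,"tq":{"a":47,"dm":75,"gdi":34,"pyx":92,"vk":51}},"z":[7,[42,98],[74,11,52],70,69]}

Derivation:
After op 1 (add /os/0 44): {"os":[44,[83,13,14,41,8],{"pih":77,"v":37},{"fyy":10,"n":10}],"y":{"dip":[57,1],"eqe":{"g":6,"o":23},"tq":{"a":47,"dm":75,"pyx":51,"vk":51}},"z":[[42,98],[74,11],[29,17,62]]}
After op 2 (add /y/rh 68): {"os":[44,[83,13,14,41,8],{"pih":77,"v":37},{"fyy":10,"n":10}],"y":{"dip":[57,1],"eqe":{"g":6,"o":23},"rh":68,"tq":{"a":47,"dm":75,"pyx":51,"vk":51}},"z":[[42,98],[74,11],[29,17,62]]}
After op 3 (add /os/3/pa 24): {"os":[44,[83,13,14,41,8],{"pih":77,"v":37},{"fyy":10,"n":10,"pa":24}],"y":{"dip":[57,1],"eqe":{"g":6,"o":23},"rh":68,"tq":{"a":47,"dm":75,"pyx":51,"vk":51}},"z":[[42,98],[74,11],[29,17,62]]}
After op 4 (add /z/0 7): {"os":[44,[83,13,14,41,8],{"pih":77,"v":37},{"fyy":10,"n":10,"pa":24}],"y":{"dip":[57,1],"eqe":{"g":6,"o":23},"rh":68,"tq":{"a":47,"dm":75,"pyx":51,"vk":51}},"z":[7,[42,98],[74,11],[29,17,62]]}
After op 5 (remove /os/2/pih): {"os":[44,[83,13,14,41,8],{"v":37},{"fyy":10,"n":10,"pa":24}],"y":{"dip":[57,1],"eqe":{"g":6,"o":23},"rh":68,"tq":{"a":47,"dm":75,"pyx":51,"vk":51}},"z":[7,[42,98],[74,11],[29,17,62]]}
After op 6 (add /z/2/2 52): {"os":[44,[83,13,14,41,8],{"v":37},{"fyy":10,"n":10,"pa":24}],"y":{"dip":[57,1],"eqe":{"g":6,"o":23},"rh":68,"tq":{"a":47,"dm":75,"pyx":51,"vk":51}},"z":[7,[42,98],[74,11,52],[29,17,62]]}
After op 7 (replace /os/3/fyy 34): {"os":[44,[83,13,14,41,8],{"v":37},{"fyy":34,"n":10,"pa":24}],"y":{"dip":[57,1],"eqe":{"g":6,"o":23},"rh":68,"tq":{"a":47,"dm":75,"pyx":51,"vk":51}},"z":[7,[42,98],[74,11,52],[29,17,62]]}
After op 8 (add /z/4 69): {"os":[44,[83,13,14,41,8],{"v":37},{"fyy":34,"n":10,"pa":24}],"y":{"dip":[57,1],"eqe":{"g":6,"o":23},"rh":68,"tq":{"a":47,"dm":75,"pyx":51,"vk":51}},"z":[7,[42,98],[74,11,52],[29,17,62],69]}
After op 9 (replace /os/1/2 30): {"os":[44,[83,13,30,41,8],{"v":37},{"fyy":34,"n":10,"pa":24}],"y":{"dip":[57,1],"eqe":{"g":6,"o":23},"rh":68,"tq":{"a":47,"dm":75,"pyx":51,"vk":51}},"z":[7,[42,98],[74,11,52],[29,17,62],69]}
After op 10 (add /os/2/v 48): {"os":[44,[83,13,30,41,8],{"v":48},{"fyy":34,"n":10,"pa":24}],"y":{"dip":[57,1],"eqe":{"g":6,"o":23},"rh":68,"tq":{"a":47,"dm":75,"pyx":51,"vk":51}},"z":[7,[42,98],[74,11,52],[29,17,62],69]}
After op 11 (replace /z/3/0 90): {"os":[44,[83,13,30,41,8],{"v":48},{"fyy":34,"n":10,"pa":24}],"y":{"dip":[57,1],"eqe":{"g":6,"o":23},"rh":68,"tq":{"a":47,"dm":75,"pyx":51,"vk":51}},"z":[7,[42,98],[74,11,52],[90,17,62],69]}
After op 12 (add /z/3/1 48): {"os":[44,[83,13,30,41,8],{"v":48},{"fyy":34,"n":10,"pa":24}],"y":{"dip":[57,1],"eqe":{"g":6,"o":23},"rh":68,"tq":{"a":47,"dm":75,"pyx":51,"vk":51}},"z":[7,[42,98],[74,11,52],[90,48,17,62],69]}
After op 13 (replace /os/3/n 49): {"os":[44,[83,13,30,41,8],{"v":48},{"fyy":34,"n":49,"pa":24}],"y":{"dip":[57,1],"eqe":{"g":6,"o":23},"rh":68,"tq":{"a":47,"dm":75,"pyx":51,"vk":51}},"z":[7,[42,98],[74,11,52],[90,48,17,62],69]}
After op 14 (add /y/tq/gdi 96): {"os":[44,[83,13,30,41,8],{"v":48},{"fyy":34,"n":49,"pa":24}],"y":{"dip":[57,1],"eqe":{"g":6,"o":23},"rh":68,"tq":{"a":47,"dm":75,"gdi":96,"pyx":51,"vk":51}},"z":[7,[42,98],[74,11,52],[90,48,17,62],69]}
After op 15 (replace /z/3 70): {"os":[44,[83,13,30,41,8],{"v":48},{"fyy":34,"n":49,"pa":24}],"y":{"dip":[57,1],"eqe":{"g":6,"o":23},"rh":68,"tq":{"a":47,"dm":75,"gdi":96,"pyx":51,"vk":51}},"z":[7,[42,98],[74,11,52],70,69]}
After op 16 (add /y/rh 27): {"os":[44,[83,13,30,41,8],{"v":48},{"fyy":34,"n":49,"pa":24}],"y":{"dip":[57,1],"eqe":{"g":6,"o":23},"rh":27,"tq":{"a":47,"dm":75,"gdi":96,"pyx":51,"vk":51}},"z":[7,[42,98],[74,11,52],70,69]}
After op 17 (replace /os/0 84): {"os":[84,[83,13,30,41,8],{"v":48},{"fyy":34,"n":49,"pa":24}],"y":{"dip":[57,1],"eqe":{"g":6,"o":23},"rh":27,"tq":{"a":47,"dm":75,"gdi":96,"pyx":51,"vk":51}},"z":[7,[42,98],[74,11,52],70,69]}
After op 18 (remove /y/eqe/o): {"os":[84,[83,13,30,41,8],{"v":48},{"fyy":34,"n":49,"pa":24}],"y":{"dip":[57,1],"eqe":{"g":6},"rh":27,"tq":{"a":47,"dm":75,"gdi":96,"pyx":51,"vk":51}},"z":[7,[42,98],[74,11,52],70,69]}
After op 19 (replace /os/1/3 66): {"os":[84,[83,13,30,66,8],{"v":48},{"fyy":34,"n":49,"pa":24}],"y":{"dip":[57,1],"eqe":{"g":6},"rh":27,"tq":{"a":47,"dm":75,"gdi":96,"pyx":51,"vk":51}},"z":[7,[42,98],[74,11,52],70,69]}
After op 20 (replace /os/3/fyy 75): {"os":[84,[83,13,30,66,8],{"v":48},{"fyy":75,"n":49,"pa":24}],"y":{"dip":[57,1],"eqe":{"g":6},"rh":27,"tq":{"a":47,"dm":75,"gdi":96,"pyx":51,"vk":51}},"z":[7,[42,98],[74,11,52],70,69]}
After op 21 (replace /y/tq/pyx 92): {"os":[84,[83,13,30,66,8],{"v":48},{"fyy":75,"n":49,"pa":24}],"y":{"dip":[57,1],"eqe":{"g":6},"rh":27,"tq":{"a":47,"dm":75,"gdi":96,"pyx":92,"vk":51}},"z":[7,[42,98],[74,11,52],70,69]}
After op 22 (replace /y/tq/gdi 34): {"os":[84,[83,13,30,66,8],{"v":48},{"fyy":75,"n":49,"pa":24}],"y":{"dip":[57,1],"eqe":{"g":6},"rh":27,"tq":{"a":47,"dm":75,"gdi":34,"pyx":92,"vk":51}},"z":[7,[42,98],[74,11,52],70,69]}
After op 23 (replace /os/1/2 81): {"os":[84,[83,13,81,66,8],{"v":48},{"fyy":75,"n":49,"pa":24}],"y":{"dip":[57,1],"eqe":{"g":6},"rh":27,"tq":{"a":47,"dm":75,"gdi":34,"pyx":92,"vk":51}},"z":[7,[42,98],[74,11,52],70,69]}
After op 24 (add /os/2/ea 70): {"os":[84,[83,13,81,66,8],{"ea":70,"v":48},{"fyy":75,"n":49,"pa":24}],"y":{"dip":[57,1],"eqe":{"g":6},"rh":27,"tq":{"a":47,"dm":75,"gdi":34,"pyx":92,"vk":51}},"z":[7,[42,98],[74,11,52],70,69]}
After op 25 (add /y/dip/0 36): {"os":[84,[83,13,81,66,8],{"ea":70,"v":48},{"fyy":75,"n":49,"pa":24}],"y":{"dip":[36,57,1],"eqe":{"g":6},"rh":27,"tq":{"a":47,"dm":75,"gdi":34,"pyx":92,"vk":51}},"z":[7,[42,98],[74,11,52],70,69]}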